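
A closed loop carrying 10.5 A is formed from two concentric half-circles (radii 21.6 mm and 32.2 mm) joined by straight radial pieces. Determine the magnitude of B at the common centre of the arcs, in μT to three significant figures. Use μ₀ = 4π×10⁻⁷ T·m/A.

B ≈ 50.3 μT

The radial connectors point toward the centre, so dl × r̂ = 0 and they contribute nothing.
Each semicircle gives μ₀I/(4R): inner arc 1.53×10⁻⁴ T, outer arc 1.02×10⁻⁴ T.
The two arcs carry current in opposite angular senses, so their fields oppose: B = |1.53×10⁻⁴ − 1.02×10⁻⁴| = 5.03×10⁻⁵ T.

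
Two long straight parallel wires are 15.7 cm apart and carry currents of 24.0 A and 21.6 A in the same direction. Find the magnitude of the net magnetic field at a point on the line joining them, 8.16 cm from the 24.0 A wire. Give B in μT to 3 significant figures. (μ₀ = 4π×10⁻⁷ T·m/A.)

Each long wire gives B = μ₀I/(2πd). Distances are d₁ = 0.0816 m and d₂ = 0.0754 m.
B₁ = 5.88×10⁻⁵ T, B₂ = 5.73×10⁻⁵ T.
Between parallel currents the two contributions point in opposite directions, so they subtract. B = |B₁ − B₂| = |5.88×10⁻⁵ − 5.73×10⁻⁵| = 1.53×10⁻⁶ T.

B ≈ 1.53 μT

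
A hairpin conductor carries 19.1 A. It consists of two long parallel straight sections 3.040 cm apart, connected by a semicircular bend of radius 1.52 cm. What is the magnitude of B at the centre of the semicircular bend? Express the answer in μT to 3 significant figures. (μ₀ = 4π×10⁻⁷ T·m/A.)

B ≈ 646 μT

The semicircular arc contributes B_arc = μ₀I·π/(4πR) = μ₀I/(4R) = 3.95×10⁻⁴ T.
Each semi-infinite lead is at perpendicular distance R = 0.0152 m from the centre, with the perpendicular foot at its near end, so it contributes μ₀I/(4πR); both point the same way, together 2.51×10⁻⁴ T.
Arc and leads all point the same direction: B = 3.95×10⁻⁴ + 2.51×10⁻⁴ = 6.46×10⁻⁴ T.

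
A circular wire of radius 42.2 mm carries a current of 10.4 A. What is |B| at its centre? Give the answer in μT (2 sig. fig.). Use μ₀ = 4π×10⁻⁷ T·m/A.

B ≈ 150 μT

At the centre of a circular loop the Biot–Savart law gives B = μ₀I/(2R).
B = (4π×10⁻⁷ × 10.4) / (2 × 0.0422) = 1.55×10⁻⁴ T.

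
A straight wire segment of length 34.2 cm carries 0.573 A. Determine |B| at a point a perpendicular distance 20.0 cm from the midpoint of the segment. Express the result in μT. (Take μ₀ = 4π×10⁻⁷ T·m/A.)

For a finite straight segment, B = (μ₀I/4πd)(sinθ₁ + sinθ₂), where θ₁, θ₂ are the angles from the perpendicular to each end.
The perpendicular from the point meets the wire at its midpoint, so each end is L/2 = 0.171 m away along the wire.
sinθ₁ = 0.171/√(0.171²+0.2²) = 0.6499; sinθ₂ = 0.171/√(0.171²+0.2²) = 0.6499.
B = (4π×10⁻⁷ × 0.573) / (4π × 0.2) × (0.6499 + 0.6499) = 3.72×10⁻⁷ T.

B ≈ 0.372 μT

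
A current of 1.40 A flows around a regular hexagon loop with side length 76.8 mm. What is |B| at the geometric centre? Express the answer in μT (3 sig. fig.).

Each side is a finite straight segment at perpendicular distance d = a/(2 tan(π/6)) = 0.06651 m from the centre, with end-angles ±π/6.
One side contributes B₁ = (μ₀I/4πd)·2 sin(π/6) = 2.10×10⁻⁶ T.
All 6 sides add in the same direction: B = 6 × 2.10×10⁻⁶ = 1.26×10⁻⁵ T.

B ≈ 12.6 μT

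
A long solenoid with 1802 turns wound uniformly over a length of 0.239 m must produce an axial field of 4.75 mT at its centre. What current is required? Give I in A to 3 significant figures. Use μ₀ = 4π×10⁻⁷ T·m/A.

Inside a long solenoid B = μ₀nI with n = 7540 m⁻¹, so I = B/(μ₀n).
I = 4.75×10⁻³ / (4π×10⁻⁷ × 7540) = 0.501 A.

I ≈ 0.501 A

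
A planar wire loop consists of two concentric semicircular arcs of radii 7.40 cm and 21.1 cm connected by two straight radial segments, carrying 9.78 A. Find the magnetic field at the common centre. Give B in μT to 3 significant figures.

B ≈ 27.0 μT

The radial connectors point toward the centre, so dl × r̂ = 0 and they contribute nothing.
Each semicircle gives μ₀I/(4R): inner arc 4.15×10⁻⁵ T, outer arc 1.46×10⁻⁵ T.
The two arcs carry current in opposite angular senses, so their fields oppose: B = |4.15×10⁻⁵ − 1.46×10⁻⁵| = 2.70×10⁻⁵ T.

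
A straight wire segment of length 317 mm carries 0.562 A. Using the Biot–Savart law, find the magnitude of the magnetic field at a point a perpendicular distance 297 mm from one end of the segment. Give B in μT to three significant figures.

B ≈ 0.138 μT

For a finite straight segment, B = (μ₀I/4πd)(sinθ₁ + sinθ₂), where θ₁, θ₂ are the angles from the perpendicular to each end.
The perpendicular foot is at one end, so the two end-offsets along the wire are 0 and L = 0.317 m.
sinθ₁ = 0/√(0²+0.297²) = 0.0000; sinθ₂ = 0.317/√(0.317²+0.297²) = 0.7298.
B = (4π×10⁻⁷ × 0.562) / (4π × 0.297) × (0.0000 + 0.7298) = 1.38×10⁻⁷ T.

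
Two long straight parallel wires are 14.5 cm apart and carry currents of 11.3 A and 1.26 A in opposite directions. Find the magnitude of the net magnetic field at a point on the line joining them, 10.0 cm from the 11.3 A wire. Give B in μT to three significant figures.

Each long wire gives B = μ₀I/(2πd). Distances are d₁ = 0.1 m and d₂ = 0.045 m.
B₁ = 2.26×10⁻⁵ T, B₂ = 5.60×10⁻⁶ T.
Between antiparallel currents both contributions point the same way, so they add. B = B₁ + B₂ = 2.26×10⁻⁵ + 5.60×10⁻⁶ = 2.82×10⁻⁵ T.

B ≈ 28.2 μT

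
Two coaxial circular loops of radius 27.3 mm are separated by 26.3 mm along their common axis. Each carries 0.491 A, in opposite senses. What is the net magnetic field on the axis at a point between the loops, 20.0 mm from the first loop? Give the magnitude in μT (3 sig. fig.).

B ≈ 4.52 μT

Each loop contributes B = μ₀IR²/[2(R²+z²)^(3/2)] on the axis, with z measured from that loop.
Loop 1 (z = 0.02 m): B₁ = 5.93×10⁻⁶ T. Loop 2 (z = 0.0063 m): B₂ = 1.05×10⁻⁵ T.
The fields oppose: B = |B₁ − B₂| = 4.52×10⁻⁶ T.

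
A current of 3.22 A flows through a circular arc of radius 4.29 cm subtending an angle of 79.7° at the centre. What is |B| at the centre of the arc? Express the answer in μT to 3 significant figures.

The Biot–Savart field of a circular arc at its centre is B = μ₀Iφ/(4πR), with φ = 1.391 rad.
B = (4π×10⁻⁷ × 3.22 × 1.391) / (4π × 0.0429) = 1.04×10⁻⁵ T.

B ≈ 10.4 μT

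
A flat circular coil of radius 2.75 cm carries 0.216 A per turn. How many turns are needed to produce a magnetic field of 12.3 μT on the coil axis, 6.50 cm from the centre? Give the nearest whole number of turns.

N = 42

For an N-turn coil, B = Nμ₀IR²/[2(R²+z²)^(3/2)]. A single turn gives B₁ = 2.92×10⁻⁷ T with R = 0.0275 m, z = 0.065 m.
N = B/B₁ = 1.23×10⁻⁵ / 2.92×10⁻⁷ = 42.13.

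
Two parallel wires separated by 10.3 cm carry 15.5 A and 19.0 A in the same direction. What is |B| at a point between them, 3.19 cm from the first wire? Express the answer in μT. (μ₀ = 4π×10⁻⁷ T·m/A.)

Each long wire gives B = μ₀I/(2πd). Distances are d₁ = 0.0319 m and d₂ = 0.0711 m.
B₁ = 9.72×10⁻⁵ T, B₂ = 5.34×10⁻⁵ T.
Between parallel currents the two contributions point in opposite directions, so they subtract. B = |B₁ − B₂| = |9.72×10⁻⁵ − 5.34×10⁻⁵| = 4.37×10⁻⁵ T.

B ≈ 43.7 μT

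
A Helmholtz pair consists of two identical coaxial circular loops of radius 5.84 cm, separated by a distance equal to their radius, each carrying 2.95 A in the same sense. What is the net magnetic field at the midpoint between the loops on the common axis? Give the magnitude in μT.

Each loop contributes B = μ₀IR²/[2(R²+z²)^(3/2)] on the axis, with z measured from that loop.
Loop 1 (z = 0.0292 m): B₁ = 2.27×10⁻⁵ T. Loop 2 (z = 0.0292 m): B₂ = 2.27×10⁻⁵ T.
The fields add: B = B₁ + B₂ = 4.54×10⁻⁵ T.

B ≈ 45.4 μT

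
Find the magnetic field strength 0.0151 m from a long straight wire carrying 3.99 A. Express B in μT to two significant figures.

B ≈ 53 μT

For an infinitely long straight wire, B = μ₀I/(2πd).
B = (4π×10⁻⁷ × 3.99) / (2π × 0.0151) = 5.28×10⁻⁵ T.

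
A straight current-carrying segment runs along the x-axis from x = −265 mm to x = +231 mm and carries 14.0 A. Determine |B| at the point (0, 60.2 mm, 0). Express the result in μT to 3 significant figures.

B ≈ 45.2 μT

For a finite straight segment, B = (μ₀I/4πd)(sinθ₁ + sinθ₂), where θ₁, θ₂ are the angles from the perpendicular to each end.
The perpendicular distance is d = 0.0602 m; the end-offsets along the wire are a = 0.265 m and b = 0.231 m.
sinθ₁ = 0.265/√(0.265²+0.0602²) = 0.9752; sinθ₂ = 0.231/√(0.231²+0.0602²) = 0.9677.
B = (4π×10⁻⁷ × 14.0) / (4π × 0.0602) × (0.9752 + 0.9677) = 4.52×10⁻⁵ T.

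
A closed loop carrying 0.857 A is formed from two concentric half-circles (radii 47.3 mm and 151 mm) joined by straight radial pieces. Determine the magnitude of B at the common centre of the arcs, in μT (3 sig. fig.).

B ≈ 3.91 μT

The radial connectors point toward the centre, so dl × r̂ = 0 and they contribute nothing.
Each semicircle gives μ₀I/(4R): inner arc 5.69×10⁻⁶ T, outer arc 1.78×10⁻⁶ T.
The two arcs carry current in opposite angular senses, so their fields oppose: B = |5.69×10⁻⁶ − 1.78×10⁻⁶| = 3.91×10⁻⁶ T.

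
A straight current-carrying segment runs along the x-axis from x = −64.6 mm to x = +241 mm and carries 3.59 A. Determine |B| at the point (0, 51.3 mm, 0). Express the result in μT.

B ≈ 12.3 μT

For a finite straight segment, B = (μ₀I/4πd)(sinθ₁ + sinθ₂), where θ₁, θ₂ are the angles from the perpendicular to each end.
The perpendicular distance is d = 0.0513 m; the end-offsets along the wire are a = 0.0646 m and b = 0.241 m.
sinθ₁ = 0.0646/√(0.0646²+0.0513²) = 0.7831; sinθ₂ = 0.241/√(0.241²+0.0513²) = 0.9781.
B = (4π×10⁻⁷ × 3.59) / (4π × 0.0513) × (0.7831 + 0.9781) = 1.23×10⁻⁵ T.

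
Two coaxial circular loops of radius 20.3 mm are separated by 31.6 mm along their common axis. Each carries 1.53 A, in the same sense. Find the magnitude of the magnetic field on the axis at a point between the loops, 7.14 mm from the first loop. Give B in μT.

B ≈ 52.1 μT

Each loop contributes B = μ₀IR²/[2(R²+z²)^(3/2)] on the axis, with z measured from that loop.
Loop 1 (z = 0.00714 m): B₁ = 3.98×10⁻⁵ T. Loop 2 (z = 0.02446 m): B₂ = 1.23×10⁻⁵ T.
The fields add: B = B₁ + B₂ = 5.21×10⁻⁵ T.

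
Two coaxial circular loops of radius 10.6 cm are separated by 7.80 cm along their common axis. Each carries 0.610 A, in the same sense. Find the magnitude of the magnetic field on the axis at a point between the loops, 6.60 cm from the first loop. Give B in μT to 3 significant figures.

B ≈ 5.76 μT

Each loop contributes B = μ₀IR²/[2(R²+z²)^(3/2)] on the axis, with z measured from that loop.
Loop 1 (z = 0.066 m): B₁ = 2.21×10⁻⁶ T. Loop 2 (z = 0.012 m): B₂ = 3.55×10⁻⁶ T.
The fields add: B = B₁ + B₂ = 5.76×10⁻⁶ T.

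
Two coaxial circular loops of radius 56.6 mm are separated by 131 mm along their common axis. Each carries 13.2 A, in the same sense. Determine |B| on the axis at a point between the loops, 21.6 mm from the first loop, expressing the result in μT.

Each loop contributes B = μ₀IR²/[2(R²+z²)^(3/2)] on the axis, with z measured from that loop.
Loop 1 (z = 0.0216 m): B₁ = 1.19×10⁻⁴ T. Loop 2 (z = 0.1094 m): B₂ = 1.42×10⁻⁵ T.
The fields add: B = B₁ + B₂ = 1.34×10⁻⁴ T.

B ≈ 134 μT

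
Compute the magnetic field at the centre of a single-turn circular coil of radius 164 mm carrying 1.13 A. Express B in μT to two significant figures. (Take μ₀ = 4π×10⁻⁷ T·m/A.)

At the centre of a circular loop the Biot–Savart law gives B = μ₀I/(2R).
B = (4π×10⁻⁷ × 1.13) / (2 × 0.164) = 4.33×10⁻⁶ T.

B ≈ 4.3 μT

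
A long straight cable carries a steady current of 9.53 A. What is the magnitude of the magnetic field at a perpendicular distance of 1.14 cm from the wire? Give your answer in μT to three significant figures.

For an infinitely long straight wire, B = μ₀I/(2πd).
B = (4π×10⁻⁷ × 9.53) / (2π × 0.0114) = 1.67×10⁻⁴ T.

B ≈ 167 μT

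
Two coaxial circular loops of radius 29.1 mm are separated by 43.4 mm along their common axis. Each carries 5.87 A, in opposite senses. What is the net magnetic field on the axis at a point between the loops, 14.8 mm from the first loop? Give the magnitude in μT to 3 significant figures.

B ≈ 43.8 μT

Each loop contributes B = μ₀IR²/[2(R²+z²)^(3/2)] on the axis, with z measured from that loop.
Loop 1 (z = 0.0148 m): B₁ = 8.98×10⁻⁵ T. Loop 2 (z = 0.0286 m): B₂ = 4.60×10⁻⁵ T.
The fields oppose: B = |B₁ − B₂| = 4.38×10⁻⁵ T.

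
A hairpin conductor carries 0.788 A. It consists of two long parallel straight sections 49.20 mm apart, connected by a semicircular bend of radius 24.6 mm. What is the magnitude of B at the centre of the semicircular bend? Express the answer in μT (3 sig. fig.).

The semicircular arc contributes B_arc = μ₀I·π/(4πR) = μ₀I/(4R) = 1.01×10⁻⁵ T.
Each semi-infinite lead is at perpendicular distance R = 0.0246 m from the centre, with the perpendicular foot at its near end, so it contributes μ₀I/(4πR); both point the same way, together 6.41×10⁻⁶ T.
Arc and leads all point the same direction: B = 1.01×10⁻⁵ + 6.41×10⁻⁶ = 1.65×10⁻⁵ T.

B ≈ 16.5 μT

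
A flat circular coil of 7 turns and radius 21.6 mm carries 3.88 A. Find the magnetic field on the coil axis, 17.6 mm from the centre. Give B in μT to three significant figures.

For an N-turn flat coil, B = Nμ₀IR²/[2(R²+z²)^(3/2)] with R = 0.0216 m, z = 0.0176 m.
B = 7 × 5.26×10⁻⁵ T = 3.68×10⁻⁴ T.

B ≈ 368 μT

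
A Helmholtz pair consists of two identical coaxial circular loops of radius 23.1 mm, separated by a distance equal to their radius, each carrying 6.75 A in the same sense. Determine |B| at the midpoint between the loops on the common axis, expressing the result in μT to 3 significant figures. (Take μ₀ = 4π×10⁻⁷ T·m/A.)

Each loop contributes B = μ₀IR²/[2(R²+z²)^(3/2)] on the axis, with z measured from that loop.
Loop 1 (z = 0.01155 m): B₁ = 1.31×10⁻⁴ T. Loop 2 (z = 0.01155 m): B₂ = 1.31×10⁻⁴ T.
The fields add: B = B₁ + B₂ = 2.63×10⁻⁴ T.

B ≈ 263 μT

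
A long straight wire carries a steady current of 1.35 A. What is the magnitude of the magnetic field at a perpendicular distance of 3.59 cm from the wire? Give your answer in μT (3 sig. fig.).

For an infinitely long straight wire, B = μ₀I/(2πd).
B = (4π×10⁻⁷ × 1.35) / (2π × 0.0359) = 7.52×10⁻⁶ T.

B ≈ 7.52 μT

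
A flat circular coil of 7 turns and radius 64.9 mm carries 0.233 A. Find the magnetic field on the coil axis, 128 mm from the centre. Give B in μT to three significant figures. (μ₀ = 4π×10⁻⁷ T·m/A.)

For an N-turn flat coil, B = Nμ₀IR²/[2(R²+z²)^(3/2)] with R = 0.0649 m, z = 0.128 m.
B = 7 × 2.09×10⁻⁷ T = 1.46×10⁻⁶ T.

B ≈ 1.46 μT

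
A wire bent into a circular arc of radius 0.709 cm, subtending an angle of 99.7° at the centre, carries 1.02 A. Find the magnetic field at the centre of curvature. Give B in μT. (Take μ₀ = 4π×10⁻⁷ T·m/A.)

The Biot–Savart field of a circular arc at its centre is B = μ₀Iφ/(4πR), with φ = 1.74 rad.
B = (4π×10⁻⁷ × 1.02 × 1.74) / (4π × 0.00709) = 2.50×10⁻⁵ T.

B ≈ 25.0 μT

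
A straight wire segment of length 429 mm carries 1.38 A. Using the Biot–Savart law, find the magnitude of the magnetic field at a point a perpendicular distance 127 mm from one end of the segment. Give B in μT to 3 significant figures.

For a finite straight segment, B = (μ₀I/4πd)(sinθ₁ + sinθ₂), where θ₁, θ₂ are the angles from the perpendicular to each end.
The perpendicular foot is at one end, so the two end-offsets along the wire are 0 and L = 0.429 m.
sinθ₁ = 0/√(0²+0.127²) = 0.0000; sinθ₂ = 0.429/√(0.429²+0.127²) = 0.9589.
B = (4π×10⁻⁷ × 1.38) / (4π × 0.127) × (0.0000 + 0.9589) = 1.04×10⁻⁶ T.

B ≈ 1.04 μT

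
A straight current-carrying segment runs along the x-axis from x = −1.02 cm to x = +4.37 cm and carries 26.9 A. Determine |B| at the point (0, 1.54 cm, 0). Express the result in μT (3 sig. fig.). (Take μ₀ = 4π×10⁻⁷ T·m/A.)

B ≈ 261 μT

For a finite straight segment, B = (μ₀I/4πd)(sinθ₁ + sinθ₂), where θ₁, θ₂ are the angles from the perpendicular to each end.
The perpendicular distance is d = 0.0154 m; the end-offsets along the wire are a = 0.0102 m and b = 0.0437 m.
sinθ₁ = 0.0102/√(0.0102²+0.0154²) = 0.5522; sinθ₂ = 0.0437/√(0.0437²+0.0154²) = 0.9431.
B = (4π×10⁻⁷ × 26.9) / (4π × 0.0154) × (0.5522 + 0.9431) = 2.61×10⁻⁴ T.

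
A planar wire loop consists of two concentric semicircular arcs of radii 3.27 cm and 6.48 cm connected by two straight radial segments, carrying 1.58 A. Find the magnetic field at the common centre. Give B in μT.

B ≈ 7.52 μT

The radial connectors point toward the centre, so dl × r̂ = 0 and they contribute nothing.
Each semicircle gives μ₀I/(4R): inner arc 1.52×10⁻⁵ T, outer arc 7.66×10⁻⁶ T.
The two arcs carry current in opposite angular senses, so their fields oppose: B = |1.52×10⁻⁵ − 7.66×10⁻⁶| = 7.52×10⁻⁶ T.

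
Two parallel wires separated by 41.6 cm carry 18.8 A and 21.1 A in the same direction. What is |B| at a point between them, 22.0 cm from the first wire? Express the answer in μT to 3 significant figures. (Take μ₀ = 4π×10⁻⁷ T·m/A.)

Each long wire gives B = μ₀I/(2πd). Distances are d₁ = 0.22 m and d₂ = 0.196 m.
B₁ = 1.71×10⁻⁵ T, B₂ = 2.15×10⁻⁵ T.
Between parallel currents the two contributions point in opposite directions, so they subtract. B = |B₁ − B₂| = |1.71×10⁻⁵ − 2.15×10⁻⁵| = 4.44×10⁻⁶ T.

B ≈ 4.44 μT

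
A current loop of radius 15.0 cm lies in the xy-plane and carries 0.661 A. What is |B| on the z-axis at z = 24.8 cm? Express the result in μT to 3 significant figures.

On the axis of a circular loop, B = μ₀IR² / [2(R²+z²)^(3/2)].
R² + z² = (0.15)² + (0.248)² = 0.084 m², and (R²+z²)^(3/2) = 2.43×10⁻² m³.
B = (4π×10⁻⁷ × 0.661 × 0.0225) / (2 × 2.43×10⁻²) = 3.84×10⁻⁷ T.

B ≈ 0.384 μT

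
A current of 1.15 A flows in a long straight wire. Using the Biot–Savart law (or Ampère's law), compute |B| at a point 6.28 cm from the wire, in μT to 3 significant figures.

B ≈ 3.66 μT

For an infinitely long straight wire, B = μ₀I/(2πd).
B = (4π×10⁻⁷ × 1.15) / (2π × 0.0628) = 3.66×10⁻⁶ T.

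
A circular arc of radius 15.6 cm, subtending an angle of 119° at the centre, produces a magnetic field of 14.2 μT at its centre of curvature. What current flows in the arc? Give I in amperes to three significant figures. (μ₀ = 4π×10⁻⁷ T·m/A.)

For a circular arc, B = μ₀Iφ/(4πR) with φ in radians; here φ = 2.077 rad.
So I = 4πRB/(μ₀φ) = 4π × 0.156 × 1.42×10⁻⁵ / (4π×10⁻⁷ × 2.077) = 10.7 A.

I ≈ 10.7 A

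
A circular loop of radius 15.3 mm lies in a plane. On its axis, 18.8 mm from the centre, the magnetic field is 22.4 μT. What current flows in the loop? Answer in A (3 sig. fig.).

On the axis of a loop, B = μ₀IR²/[2(R²+z²)^(3/2)], so I = 2B(R²+z²)^(3/2)/(μ₀R²).
R² + z² = 0.0002341 + 0.0003534 = 0.0005875 m²; raised to 3/2 gives 1.42×10⁻⁵ m³.
I = 2 × 2.24×10⁻⁵ × 1.42×10⁻⁵ / (1.26×10⁻⁶ × 0.0002341) = 2.17 A.

I ≈ 2.17 A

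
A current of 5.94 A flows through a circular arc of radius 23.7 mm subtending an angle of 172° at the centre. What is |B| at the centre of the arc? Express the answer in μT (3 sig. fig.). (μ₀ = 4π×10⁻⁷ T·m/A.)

The Biot–Savart field of a circular arc at its centre is B = μ₀Iφ/(4πR), with φ = 3.002 rad.
B = (4π×10⁻⁷ × 5.94 × 3.002) / (4π × 0.0237) = 7.52×10⁻⁵ T.

B ≈ 75.2 μT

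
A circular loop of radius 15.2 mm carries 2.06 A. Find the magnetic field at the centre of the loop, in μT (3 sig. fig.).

B ≈ 85.2 μT

At the centre of a circular loop the Biot–Savart law gives B = μ₀I/(2R).
B = (4π×10⁻⁷ × 2.06) / (2 × 0.0152) = 8.52×10⁻⁵ T.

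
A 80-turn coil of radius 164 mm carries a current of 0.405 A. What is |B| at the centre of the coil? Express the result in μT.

For an N-turn flat coil, B = Nμ₀I/(2R) with R = 0.164 m.
B = 80 × 1.55×10⁻⁶ T = 1.24×10⁻⁴ T.

B ≈ 124 μT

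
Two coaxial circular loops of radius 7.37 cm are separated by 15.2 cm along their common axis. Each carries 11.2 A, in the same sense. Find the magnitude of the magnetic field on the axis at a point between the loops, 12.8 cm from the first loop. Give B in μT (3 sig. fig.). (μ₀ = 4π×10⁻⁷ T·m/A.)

Each loop contributes B = μ₀IR²/[2(R²+z²)^(3/2)] on the axis, with z measured from that loop.
Loop 1 (z = 0.128 m): B₁ = 1.19×10⁻⁵ T. Loop 2 (z = 0.024 m): B₂ = 8.21×10⁻⁵ T.
The fields add: B = B₁ + B₂ = 9.39×10⁻⁵ T.

B ≈ 93.9 μT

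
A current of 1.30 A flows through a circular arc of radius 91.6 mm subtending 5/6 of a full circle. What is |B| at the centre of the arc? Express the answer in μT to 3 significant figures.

The Biot–Savart field of a circular arc at its centre is B = μ₀Iφ/(4πR), with φ = 5.236 rad.
B = (4π×10⁻⁷ × 1.30 × 5.236) / (4π × 0.0916) = 7.43×10⁻⁶ T.

B ≈ 7.43 μT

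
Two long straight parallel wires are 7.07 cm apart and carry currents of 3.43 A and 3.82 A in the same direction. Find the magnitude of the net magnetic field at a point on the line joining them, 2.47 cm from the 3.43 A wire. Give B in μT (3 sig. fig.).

B ≈ 11.2 μT

Each long wire gives B = μ₀I/(2πd). Distances are d₁ = 0.0247 m and d₂ = 0.046 m.
B₁ = 2.78×10⁻⁵ T, B₂ = 1.66×10⁻⁵ T.
Between parallel currents the two contributions point in opposite directions, so they subtract. B = |B₁ − B₂| = |2.78×10⁻⁵ − 1.66×10⁻⁵| = 1.12×10⁻⁵ T.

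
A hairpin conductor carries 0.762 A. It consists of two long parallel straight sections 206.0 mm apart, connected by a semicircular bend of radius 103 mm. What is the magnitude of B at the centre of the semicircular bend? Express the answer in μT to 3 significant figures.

B ≈ 3.80 μT

The semicircular arc contributes B_arc = μ₀I·π/(4πR) = μ₀I/(4R) = 2.32×10⁻⁶ T.
Each semi-infinite lead is at perpendicular distance R = 0.103 m from the centre, with the perpendicular foot at its near end, so it contributes μ₀I/(4πR); both point the same way, together 1.48×10⁻⁶ T.
Arc and leads all point the same direction: B = 2.32×10⁻⁶ + 1.48×10⁻⁶ = 3.80×10⁻⁶ T.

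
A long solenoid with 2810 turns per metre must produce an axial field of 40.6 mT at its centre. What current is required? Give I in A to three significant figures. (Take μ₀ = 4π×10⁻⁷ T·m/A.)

I ≈ 11.5 A

Inside a long solenoid B = μ₀nI with n = 2810 m⁻¹, so I = B/(μ₀n).
I = 4.06×10⁻² / (4π×10⁻⁷ × 2810) = 11.5 A.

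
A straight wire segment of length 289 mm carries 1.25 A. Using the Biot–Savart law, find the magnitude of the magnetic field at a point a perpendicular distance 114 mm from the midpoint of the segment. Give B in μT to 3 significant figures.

B ≈ 1.72 μT

For a finite straight segment, B = (μ₀I/4πd)(sinθ₁ + sinθ₂), where θ₁, θ₂ are the angles from the perpendicular to each end.
The perpendicular from the point meets the wire at its midpoint, so each end is L/2 = 0.1445 m away along the wire.
sinθ₁ = 0.1445/√(0.1445²+0.114²) = 0.7851; sinθ₂ = 0.1445/√(0.1445²+0.114²) = 0.7851.
B = (4π×10⁻⁷ × 1.25) / (4π × 0.114) × (0.7851 + 0.7851) = 1.72×10⁻⁶ T.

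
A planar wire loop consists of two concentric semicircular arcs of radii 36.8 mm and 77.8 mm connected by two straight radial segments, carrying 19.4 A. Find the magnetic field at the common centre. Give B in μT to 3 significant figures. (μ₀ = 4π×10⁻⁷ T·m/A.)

B ≈ 87.3 μT

The radial connectors point toward the centre, so dl × r̂ = 0 and they contribute nothing.
Each semicircle gives μ₀I/(4R): inner arc 1.66×10⁻⁴ T, outer arc 7.83×10⁻⁵ T.
The two arcs carry current in opposite angular senses, so their fields oppose: B = |1.66×10⁻⁴ − 7.83×10⁻⁵| = 8.73×10⁻⁵ T.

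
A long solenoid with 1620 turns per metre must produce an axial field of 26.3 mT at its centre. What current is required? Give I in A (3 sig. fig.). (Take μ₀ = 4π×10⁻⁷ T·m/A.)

I ≈ 12.9 A

Inside a long solenoid B = μ₀nI with n = 1620 m⁻¹, so I = B/(μ₀n).
I = 2.63×10⁻² / (4π×10⁻⁷ × 1620) = 12.9 A.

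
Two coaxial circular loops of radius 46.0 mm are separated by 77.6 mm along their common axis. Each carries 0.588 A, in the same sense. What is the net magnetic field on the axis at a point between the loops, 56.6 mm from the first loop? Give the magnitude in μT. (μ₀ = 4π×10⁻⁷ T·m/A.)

Each loop contributes B = μ₀IR²/[2(R²+z²)^(3/2)] on the axis, with z measured from that loop.
Loop 1 (z = 0.0566 m): B₁ = 2.01×10⁻⁶ T. Loop 2 (z = 0.021 m): B₂ = 6.05×10⁻⁶ T.
The fields add: B = B₁ + B₂ = 8.06×10⁻⁶ T.

B ≈ 8.06 μT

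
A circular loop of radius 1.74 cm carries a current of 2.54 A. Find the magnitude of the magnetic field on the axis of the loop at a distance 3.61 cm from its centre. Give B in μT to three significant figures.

On the axis of a circular loop, B = μ₀IR² / [2(R²+z²)^(3/2)].
R² + z² = (0.0174)² + (0.0361)² = 0.001606 m², and (R²+z²)^(3/2) = 6.44×10⁻⁵ m³.
B = (4π×10⁻⁷ × 2.54 × 0.0003028) / (2 × 6.44×10⁻⁵) = 7.51×10⁻⁶ T.

B ≈ 7.51 μT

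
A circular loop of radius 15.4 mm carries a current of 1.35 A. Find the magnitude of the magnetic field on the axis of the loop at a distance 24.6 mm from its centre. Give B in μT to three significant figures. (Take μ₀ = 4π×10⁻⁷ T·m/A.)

B ≈ 8.23 μT

On the axis of a circular loop, B = μ₀IR² / [2(R²+z²)^(3/2)].
R² + z² = (0.0154)² + (0.0246)² = 0.0008423 m², and (R²+z²)^(3/2) = 2.44×10⁻⁵ m³.
B = (4π×10⁻⁷ × 1.35 × 0.0002372) / (2 × 2.44×10⁻⁵) = 8.23×10⁻⁶ T.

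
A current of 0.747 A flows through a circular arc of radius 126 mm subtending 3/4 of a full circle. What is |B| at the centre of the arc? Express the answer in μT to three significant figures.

The Biot–Savart field of a circular arc at its centre is B = μ₀Iφ/(4πR), with φ = 4.712 rad.
B = (4π×10⁻⁷ × 0.747 × 4.712) / (4π × 0.126) = 2.79×10⁻⁶ T.

B ≈ 2.79 μT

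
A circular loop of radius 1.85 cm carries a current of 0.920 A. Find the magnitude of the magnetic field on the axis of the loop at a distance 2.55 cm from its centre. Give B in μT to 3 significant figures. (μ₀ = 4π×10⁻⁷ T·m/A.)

B ≈ 6.33 μT

On the axis of a circular loop, B = μ₀IR² / [2(R²+z²)^(3/2)].
R² + z² = (0.0185)² + (0.0255)² = 0.0009925 m², and (R²+z²)^(3/2) = 3.13×10⁻⁵ m³.
B = (4π×10⁻⁷ × 0.920 × 0.0003423) / (2 × 3.13×10⁻⁵) = 6.33×10⁻⁶ T.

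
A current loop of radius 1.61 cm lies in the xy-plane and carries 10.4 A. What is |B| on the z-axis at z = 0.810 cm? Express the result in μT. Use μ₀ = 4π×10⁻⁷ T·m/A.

On the axis of a circular loop, B = μ₀IR² / [2(R²+z²)^(3/2)].
R² + z² = (0.0161)² + (0.0081)² = 0.0003248 m², and (R²+z²)^(3/2) = 5.85×10⁻⁶ m³.
B = (4π×10⁻⁷ × 10.4 × 0.0002592) / (2 × 5.85×10⁻⁶) = 2.89×10⁻⁴ T.

B ≈ 289 μT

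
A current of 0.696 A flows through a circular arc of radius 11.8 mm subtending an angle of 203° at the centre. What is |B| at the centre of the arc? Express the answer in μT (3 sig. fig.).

B ≈ 20.9 μT

The Biot–Savart field of a circular arc at its centre is B = μ₀Iφ/(4πR), with φ = 3.543 rad.
B = (4π×10⁻⁷ × 0.696 × 3.543) / (4π × 0.0118) = 2.09×10⁻⁵ T.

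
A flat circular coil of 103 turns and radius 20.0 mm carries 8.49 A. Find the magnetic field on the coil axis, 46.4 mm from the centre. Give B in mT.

B ≈ 1.70 mT

For an N-turn flat coil, B = Nμ₀IR²/[2(R²+z²)^(3/2)] with R = 0.02 m, z = 0.0464 m.
B = 103 × 1.65×10⁻⁵ T = 1.70×10⁻³ T.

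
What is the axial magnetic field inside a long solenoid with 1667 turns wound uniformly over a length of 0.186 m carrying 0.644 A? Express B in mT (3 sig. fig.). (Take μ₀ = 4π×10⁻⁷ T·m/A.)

Inside a long solenoid, B = μ₀nI with n = 8962 turns/m.
B = 4π×10⁻⁷ × 8962 × 0.644 = 7.25×10⁻³ T.

B ≈ 7.25 mT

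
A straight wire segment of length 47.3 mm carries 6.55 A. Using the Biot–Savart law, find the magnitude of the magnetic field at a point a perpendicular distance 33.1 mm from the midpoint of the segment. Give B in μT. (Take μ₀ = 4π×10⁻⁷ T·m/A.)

For a finite straight segment, B = (μ₀I/4πd)(sinθ₁ + sinθ₂), where θ₁, θ₂ are the angles from the perpendicular to each end.
The perpendicular from the point meets the wire at its midpoint, so each end is L/2 = 0.02365 m away along the wire.
sinθ₁ = 0.02365/√(0.02365²+0.0331²) = 0.5814; sinθ₂ = 0.02365/√(0.02365²+0.0331²) = 0.5814.
B = (4π×10⁻⁷ × 6.55) / (4π × 0.0331) × (0.5814 + 0.5814) = 2.30×10⁻⁵ T.

B ≈ 23.0 μT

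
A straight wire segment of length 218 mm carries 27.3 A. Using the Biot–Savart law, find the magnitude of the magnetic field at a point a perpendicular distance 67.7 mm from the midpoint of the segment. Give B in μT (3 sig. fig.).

For a finite straight segment, B = (μ₀I/4πd)(sinθ₁ + sinθ₂), where θ₁, θ₂ are the angles from the perpendicular to each end.
The perpendicular from the point meets the wire at its midpoint, so each end is L/2 = 0.109 m away along the wire.
sinθ₁ = 0.109/√(0.109²+0.0677²) = 0.8495; sinθ₂ = 0.109/√(0.109²+0.0677²) = 0.8495.
B = (4π×10⁻⁷ × 27.3) / (4π × 0.0677) × (0.8495 + 0.8495) = 6.85×10⁻⁵ T.

B ≈ 68.5 μT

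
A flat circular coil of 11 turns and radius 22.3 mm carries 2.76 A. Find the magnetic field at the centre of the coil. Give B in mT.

For an N-turn flat coil, B = Nμ₀I/(2R) with R = 0.0223 m.
B = 11 × 7.78×10⁻⁵ T = 8.55×10⁻⁴ T.

B ≈ 0.855 mT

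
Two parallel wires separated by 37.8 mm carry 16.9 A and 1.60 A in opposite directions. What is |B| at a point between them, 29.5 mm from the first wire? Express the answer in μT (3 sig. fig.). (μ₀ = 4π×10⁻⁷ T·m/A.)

Each long wire gives B = μ₀I/(2πd). Distances are d₁ = 0.0295 m and d₂ = 0.0083 m.
B₁ = 1.15×10⁻⁴ T, B₂ = 3.86×10⁻⁵ T.
Between antiparallel currents both contributions point the same way, so they add. B = B₁ + B₂ = 1.15×10⁻⁴ + 3.86×10⁻⁵ = 1.53×10⁻⁴ T.

B ≈ 153 μT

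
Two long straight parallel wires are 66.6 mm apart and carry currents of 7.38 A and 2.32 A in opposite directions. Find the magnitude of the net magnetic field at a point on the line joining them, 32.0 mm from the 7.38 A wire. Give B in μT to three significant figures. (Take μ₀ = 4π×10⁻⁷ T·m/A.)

B ≈ 59.5 μT

Each long wire gives B = μ₀I/(2πd). Distances are d₁ = 0.032 m and d₂ = 0.0346 m.
B₁ = 4.61×10⁻⁵ T, B₂ = 1.34×10⁻⁵ T.
Between antiparallel currents both contributions point the same way, so they add. B = B₁ + B₂ = 4.61×10⁻⁵ + 1.34×10⁻⁵ = 5.95×10⁻⁵ T.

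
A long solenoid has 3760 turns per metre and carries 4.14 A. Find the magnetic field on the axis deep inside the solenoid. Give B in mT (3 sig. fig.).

Inside a long solenoid, B = μ₀nI with n = 3760 turns/m.
B = 4π×10⁻⁷ × 3760 × 4.14 = 1.96×10⁻² T.

B ≈ 19.6 mT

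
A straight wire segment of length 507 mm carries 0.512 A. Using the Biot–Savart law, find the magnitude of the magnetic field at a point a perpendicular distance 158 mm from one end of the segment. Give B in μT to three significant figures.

For a finite straight segment, B = (μ₀I/4πd)(sinθ₁ + sinθ₂), where θ₁, θ₂ are the angles from the perpendicular to each end.
The perpendicular foot is at one end, so the two end-offsets along the wire are 0 and L = 0.507 m.
sinθ₁ = 0/√(0²+0.158²) = 0.0000; sinθ₂ = 0.507/√(0.507²+0.158²) = 0.9547.
B = (4π×10⁻⁷ × 0.512) / (4π × 0.158) × (0.0000 + 0.9547) = 3.09×10⁻⁷ T.

B ≈ 0.309 μT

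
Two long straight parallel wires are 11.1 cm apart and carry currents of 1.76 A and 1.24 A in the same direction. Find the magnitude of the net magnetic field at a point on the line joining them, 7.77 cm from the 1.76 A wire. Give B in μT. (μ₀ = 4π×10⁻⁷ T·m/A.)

Each long wire gives B = μ₀I/(2πd). Distances are d₁ = 0.0777 m and d₂ = 0.0333 m.
B₁ = 4.53×10⁻⁶ T, B₂ = 7.45×10⁻⁶ T.
Between parallel currents the two contributions point in opposite directions, so they subtract. B = |B₁ − B₂| = |4.53×10⁻⁶ − 7.45×10⁻⁶| = 2.92×10⁻⁶ T.

B ≈ 2.92 μT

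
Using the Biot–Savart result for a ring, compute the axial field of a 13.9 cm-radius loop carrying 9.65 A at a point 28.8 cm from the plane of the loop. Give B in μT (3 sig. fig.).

B ≈ 3.58 μT

On the axis of a circular loop, B = μ₀IR² / [2(R²+z²)^(3/2)].
R² + z² = (0.139)² + (0.288)² = 0.1023 m², and (R²+z²)^(3/2) = 3.27×10⁻² m³.
B = (4π×10⁻⁷ × 9.65 × 0.01932) / (2 × 3.27×10⁻²) = 3.58×10⁻⁶ T.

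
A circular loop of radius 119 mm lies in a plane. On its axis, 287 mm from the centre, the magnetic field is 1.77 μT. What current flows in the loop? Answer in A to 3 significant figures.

On the axis of a loop, B = μ₀IR²/[2(R²+z²)^(3/2)], so I = 2B(R²+z²)^(3/2)/(μ₀R²).
R² + z² = 0.01416 + 0.08237 = 0.09653 m²; raised to 3/2 gives 3.00×10⁻² m³.
I = 2 × 1.77×10⁻⁶ × 3.00×10⁻² / (1.26×10⁻⁶ × 0.01416) = 5.97 A.

I ≈ 5.97 A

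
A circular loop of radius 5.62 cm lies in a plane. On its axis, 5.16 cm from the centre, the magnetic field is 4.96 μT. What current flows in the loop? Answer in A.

I ≈ 1.11 A

On the axis of a loop, B = μ₀IR²/[2(R²+z²)^(3/2)], so I = 2B(R²+z²)^(3/2)/(μ₀R²).
R² + z² = 0.003158 + 0.002663 = 0.005821 m²; raised to 3/2 gives 4.44×10⁻⁴ m³.
I = 2 × 4.96×10⁻⁶ × 4.44×10⁻⁴ / (1.26×10⁻⁶ × 0.003158) = 1.11 A.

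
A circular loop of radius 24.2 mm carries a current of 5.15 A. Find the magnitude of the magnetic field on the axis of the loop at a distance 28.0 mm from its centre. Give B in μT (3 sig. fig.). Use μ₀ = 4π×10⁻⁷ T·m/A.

On the axis of a circular loop, B = μ₀IR² / [2(R²+z²)^(3/2)].
R² + z² = (0.0242)² + (0.028)² = 0.00137 m², and (R²+z²)^(3/2) = 5.07×10⁻⁵ m³.
B = (4π×10⁻⁷ × 5.15 × 0.0005856) / (2 × 5.07×10⁻⁵) = 3.74×10⁻⁵ T.

B ≈ 37.4 μT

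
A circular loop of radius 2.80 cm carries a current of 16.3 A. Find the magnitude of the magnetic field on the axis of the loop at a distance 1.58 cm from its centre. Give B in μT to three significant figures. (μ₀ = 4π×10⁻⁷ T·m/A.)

On the axis of a circular loop, B = μ₀IR² / [2(R²+z²)^(3/2)].
R² + z² = (0.028)² + (0.0158)² = 0.001034 m², and (R²+z²)^(3/2) = 3.32×10⁻⁵ m³.
B = (4π×10⁻⁷ × 16.3 × 0.000784) / (2 × 3.32×10⁻⁵) = 2.42×10⁻⁴ T.

B ≈ 242 μT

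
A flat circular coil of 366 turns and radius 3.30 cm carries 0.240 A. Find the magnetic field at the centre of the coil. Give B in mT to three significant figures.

For an N-turn flat coil, B = Nμ₀I/(2R) with R = 0.033 m.
B = 366 × 4.57×10⁻⁶ T = 1.67×10⁻³ T.

B ≈ 1.67 mT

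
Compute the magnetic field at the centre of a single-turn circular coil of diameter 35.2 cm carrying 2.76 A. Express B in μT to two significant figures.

At the centre of a circular loop the Biot–Savart law gives B = μ₀I/(2R) (so R = 0.176 m).
B = (4π×10⁻⁷ × 2.76) / (2 × 0.176) = 9.85×10⁻⁶ T.

B ≈ 9.9 μT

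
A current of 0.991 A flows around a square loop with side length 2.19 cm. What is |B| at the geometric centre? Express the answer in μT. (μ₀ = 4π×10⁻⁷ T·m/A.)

B ≈ 51.2 μT

Each side is a finite straight segment at perpendicular distance d = a/(2 tan(π/4)) = 0.01095 m from the centre, with end-angles ±π/4.
One side contributes B₁ = (μ₀I/4πd)·2 sin(π/4) = 1.28×10⁻⁵ T.
All 4 sides add in the same direction: B = 4 × 1.28×10⁻⁵ = 5.12×10⁻⁵ T.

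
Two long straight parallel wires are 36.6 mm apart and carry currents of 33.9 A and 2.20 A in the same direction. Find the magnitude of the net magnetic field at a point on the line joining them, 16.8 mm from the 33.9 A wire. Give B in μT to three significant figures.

B ≈ 381 μT

Each long wire gives B = μ₀I/(2πd). Distances are d₁ = 0.0168 m and d₂ = 0.0198 m.
B₁ = 4.04×10⁻⁴ T, B₂ = 2.22×10⁻⁵ T.
Between parallel currents the two contributions point in opposite directions, so they subtract. B = |B₁ − B₂| = |4.04×10⁻⁴ − 2.22×10⁻⁵| = 3.81×10⁻⁴ T.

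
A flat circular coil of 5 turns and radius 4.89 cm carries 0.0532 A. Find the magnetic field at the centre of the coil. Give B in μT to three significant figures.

B ≈ 3.42 μT

For an N-turn flat coil, B = Nμ₀I/(2R) with R = 0.0489 m.
B = 5 × 6.84×10⁻⁷ T = 3.42×10⁻⁶ T.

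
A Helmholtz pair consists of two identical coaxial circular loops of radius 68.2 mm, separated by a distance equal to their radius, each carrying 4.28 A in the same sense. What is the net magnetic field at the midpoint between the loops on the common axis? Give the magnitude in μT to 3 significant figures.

B ≈ 56.4 μT

Each loop contributes B = μ₀IR²/[2(R²+z²)^(3/2)] on the axis, with z measured from that loop.
Loop 1 (z = 0.0341 m): B₁ = 2.82×10⁻⁵ T. Loop 2 (z = 0.0341 m): B₂ = 2.82×10⁻⁵ T.
The fields add: B = B₁ + B₂ = 5.64×10⁻⁵ T.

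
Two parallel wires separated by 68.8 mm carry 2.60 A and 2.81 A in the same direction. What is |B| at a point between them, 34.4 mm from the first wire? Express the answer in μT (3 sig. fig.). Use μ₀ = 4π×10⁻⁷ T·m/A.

Each long wire gives B = μ₀I/(2πd). Distances are d₁ = 0.0344 m and d₂ = 0.0344 m.
B₁ = 1.51×10⁻⁵ T, B₂ = 1.63×10⁻⁵ T.
Between parallel currents the two contributions point in opposite directions, so they subtract. B = |B₁ − B₂| = |1.51×10⁻⁵ − 1.63×10⁻⁵| = 1.22×10⁻⁶ T.

B ≈ 1.22 μT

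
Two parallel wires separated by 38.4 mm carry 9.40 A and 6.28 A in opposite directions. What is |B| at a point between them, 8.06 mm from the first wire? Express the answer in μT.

B ≈ 275 μT

Each long wire gives B = μ₀I/(2πd). Distances are d₁ = 0.00806 m and d₂ = 0.03034 m.
B₁ = 2.33×10⁻⁴ T, B₂ = 4.14×10⁻⁵ T.
Between antiparallel currents both contributions point the same way, so they add. B = B₁ + B₂ = 2.33×10⁻⁴ + 4.14×10⁻⁵ = 2.75×10⁻⁴ T.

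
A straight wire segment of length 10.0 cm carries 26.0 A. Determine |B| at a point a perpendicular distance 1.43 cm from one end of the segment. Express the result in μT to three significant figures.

B ≈ 180 μT

For a finite straight segment, B = (μ₀I/4πd)(sinθ₁ + sinθ₂), where θ₁, θ₂ are the angles from the perpendicular to each end.
The perpendicular foot is at one end, so the two end-offsets along the wire are 0 and L = 0.1 m.
sinθ₁ = 0/√(0²+0.0143²) = 0.0000; sinθ₂ = 0.1/√(0.1²+0.0143²) = 0.9899.
B = (4π×10⁻⁷ × 26.0) / (4π × 0.0143) × (0.0000 + 0.9899) = 1.80×10⁻⁴ T.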